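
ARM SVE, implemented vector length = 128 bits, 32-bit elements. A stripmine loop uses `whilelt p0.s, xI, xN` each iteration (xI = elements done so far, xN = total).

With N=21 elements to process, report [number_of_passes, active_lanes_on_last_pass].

[iterations, last_vl] = [6, 1]

register lanes = 128/32 = 4
iterations = ceil(21/4) = 6; final-pass vl = 1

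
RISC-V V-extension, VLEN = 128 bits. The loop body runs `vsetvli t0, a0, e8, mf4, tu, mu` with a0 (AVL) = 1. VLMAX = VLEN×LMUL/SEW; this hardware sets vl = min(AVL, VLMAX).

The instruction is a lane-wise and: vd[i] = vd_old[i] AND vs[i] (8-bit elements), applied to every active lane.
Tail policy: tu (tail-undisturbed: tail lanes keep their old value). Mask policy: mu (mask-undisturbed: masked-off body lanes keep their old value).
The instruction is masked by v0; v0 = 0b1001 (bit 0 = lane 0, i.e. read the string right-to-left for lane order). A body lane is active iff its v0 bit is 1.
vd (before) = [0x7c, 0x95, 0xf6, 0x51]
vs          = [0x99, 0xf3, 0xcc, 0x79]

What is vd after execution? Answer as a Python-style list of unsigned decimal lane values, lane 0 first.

lanes per group: 128·1/4/8 = 4
vl ← min(1, 4) = 1
  i=0: and(0x7c,0x99) → 24
  i=1: tail/keep → 149
  i=2: tail/keep → 246
  i=3: tail/keep → 81

vd = [24, 149, 246, 81]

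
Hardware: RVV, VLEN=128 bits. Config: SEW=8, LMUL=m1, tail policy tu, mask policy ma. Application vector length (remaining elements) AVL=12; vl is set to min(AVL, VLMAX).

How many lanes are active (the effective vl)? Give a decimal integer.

vl = 12

VLMAX = VLEN×LMUL/SEW = 128×1/8 = 16
AVL=12 ≤ VLMAX=16, so vl = 12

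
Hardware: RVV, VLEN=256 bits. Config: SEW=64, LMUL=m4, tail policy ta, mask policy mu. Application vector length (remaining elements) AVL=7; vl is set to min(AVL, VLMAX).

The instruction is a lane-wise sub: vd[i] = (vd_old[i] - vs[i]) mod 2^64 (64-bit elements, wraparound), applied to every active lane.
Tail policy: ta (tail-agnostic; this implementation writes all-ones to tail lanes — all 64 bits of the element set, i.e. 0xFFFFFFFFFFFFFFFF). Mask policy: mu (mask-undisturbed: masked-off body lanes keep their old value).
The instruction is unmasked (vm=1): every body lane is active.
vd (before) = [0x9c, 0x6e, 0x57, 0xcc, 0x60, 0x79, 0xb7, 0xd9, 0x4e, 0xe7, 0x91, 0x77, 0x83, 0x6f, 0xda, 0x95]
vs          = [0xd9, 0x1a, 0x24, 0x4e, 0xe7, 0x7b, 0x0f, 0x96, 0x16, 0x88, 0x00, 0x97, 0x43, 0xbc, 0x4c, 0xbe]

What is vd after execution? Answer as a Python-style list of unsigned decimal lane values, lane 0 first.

vd = [18446744073709551555, 84, 51, 126, 18446744073709551481, 18446744073709551614, 168, 18446744073709551615, 18446744073709551615, 18446744073709551615, 18446744073709551615, 18446744073709551615, 18446744073709551615, 18446744073709551615, 18446744073709551615, 18446744073709551615]

VLMAX = VLEN×LMUL/SEW = 256×4/64 = 16
vl = min(AVL, VLMAX) = min(7, 16) = 7
  i=0: sub(0x9c,0xd9) → 18446744073709551555
  i=1: sub(0x6e,0x1a) → 84
  i=2: sub(0x57,0x24) → 51
  i=3: sub(0xcc,0x4e) → 126
  i=4: sub(0x60,0xe7) → 18446744073709551481
  i=5: sub(0x79,0x7b) → 18446744073709551614
  i=6: sub(0xb7,0x0f) → 168
  i=7: tail/ones → 18446744073709551615
  i=8: tail/ones → 18446744073709551615
  i=9: tail/ones → 18446744073709551615
  i=10: tail/ones → 18446744073709551615
  i=11: tail/ones → 18446744073709551615
  i=12: tail/ones → 18446744073709551615
  i=13: tail/ones → 18446744073709551615
  i=14: tail/ones → 18446744073709551615
  i=15: tail/ones → 18446744073709551615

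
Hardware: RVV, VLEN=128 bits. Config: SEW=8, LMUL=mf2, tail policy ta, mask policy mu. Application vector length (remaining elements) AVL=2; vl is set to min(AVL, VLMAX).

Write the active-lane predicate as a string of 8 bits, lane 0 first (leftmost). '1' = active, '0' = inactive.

lanes per group: 128·1/2/8 = 8
vl ← min(2, 8) = 2
bits (lane 0 leftmost): 11000000

predicate = 11000000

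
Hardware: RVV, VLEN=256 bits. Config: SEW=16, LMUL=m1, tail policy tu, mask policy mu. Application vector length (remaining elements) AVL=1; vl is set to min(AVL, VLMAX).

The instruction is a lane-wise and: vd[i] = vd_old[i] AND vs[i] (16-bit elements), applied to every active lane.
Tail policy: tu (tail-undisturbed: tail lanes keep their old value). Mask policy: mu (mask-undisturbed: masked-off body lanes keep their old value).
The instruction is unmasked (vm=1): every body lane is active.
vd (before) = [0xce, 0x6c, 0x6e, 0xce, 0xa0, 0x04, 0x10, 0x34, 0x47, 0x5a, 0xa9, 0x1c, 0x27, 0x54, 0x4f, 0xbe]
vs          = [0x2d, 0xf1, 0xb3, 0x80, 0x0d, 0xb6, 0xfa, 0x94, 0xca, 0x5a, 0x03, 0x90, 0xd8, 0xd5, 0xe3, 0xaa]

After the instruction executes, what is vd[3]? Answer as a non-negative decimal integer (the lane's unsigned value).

lanes per group: 256·1/16 = 16
vl = min(AVL, VLMAX) = min(1, 16) = 1
vd[0] and(0xce,0x2d) -> 0x0c
vd[1] tail/keep -> 0x6c
vd[2] tail/keep -> 0x6e
vd[3] tail/keep -> 0xce
vd[4] tail/keep -> 0xa0
vd[5] tail/keep -> 0x04
vd[6] tail/keep -> 0x10
vd[7] tail/keep -> 0x34
vd[8] tail/keep -> 0x47
vd[9] tail/keep -> 0x5a
vd[10] tail/keep -> 0xa9
vd[11] tail/keep -> 0x1c
vd[12] tail/keep -> 0x27
vd[13] tail/keep -> 0x54
vd[14] tail/keep -> 0x4f
vd[15] tail/keep -> 0xbe

vd[3] = 206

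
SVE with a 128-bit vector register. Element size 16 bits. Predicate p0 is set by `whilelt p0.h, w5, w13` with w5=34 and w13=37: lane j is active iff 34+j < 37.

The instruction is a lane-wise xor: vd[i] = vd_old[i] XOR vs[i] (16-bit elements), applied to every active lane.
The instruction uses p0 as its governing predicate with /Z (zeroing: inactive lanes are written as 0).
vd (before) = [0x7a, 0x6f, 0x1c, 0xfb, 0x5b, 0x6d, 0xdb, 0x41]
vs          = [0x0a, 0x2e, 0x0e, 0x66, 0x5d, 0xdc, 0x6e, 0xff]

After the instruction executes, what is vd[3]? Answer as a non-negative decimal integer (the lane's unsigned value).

vd[3] = 0

lane count: 128 div 16 = 8
whilelt: lane j active iff 34+j < 37 → j < 3 → 3 active
  i=0: xor(0x7a,0x0a) → 112
  i=1: xor(0x6f,0x2e) → 65
  i=2: xor(0x1c,0x0e) → 18
  i=3: tail/zero → 0
  i=4: tail/zero → 0
  i=5: tail/zero → 0
  i=6: tail/zero → 0
  i=7: tail/zero → 0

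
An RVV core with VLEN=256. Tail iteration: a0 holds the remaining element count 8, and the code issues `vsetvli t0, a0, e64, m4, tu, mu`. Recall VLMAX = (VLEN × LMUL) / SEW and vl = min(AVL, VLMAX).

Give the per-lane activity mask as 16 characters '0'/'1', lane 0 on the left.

VLMAX = VLEN×LMUL/SEW = 256×4/64 = 16
AVL=8 ≤ VLMAX=16, so vl = 8
bits (lane 0 leftmost): 1111111100000000

predicate = 1111111100000000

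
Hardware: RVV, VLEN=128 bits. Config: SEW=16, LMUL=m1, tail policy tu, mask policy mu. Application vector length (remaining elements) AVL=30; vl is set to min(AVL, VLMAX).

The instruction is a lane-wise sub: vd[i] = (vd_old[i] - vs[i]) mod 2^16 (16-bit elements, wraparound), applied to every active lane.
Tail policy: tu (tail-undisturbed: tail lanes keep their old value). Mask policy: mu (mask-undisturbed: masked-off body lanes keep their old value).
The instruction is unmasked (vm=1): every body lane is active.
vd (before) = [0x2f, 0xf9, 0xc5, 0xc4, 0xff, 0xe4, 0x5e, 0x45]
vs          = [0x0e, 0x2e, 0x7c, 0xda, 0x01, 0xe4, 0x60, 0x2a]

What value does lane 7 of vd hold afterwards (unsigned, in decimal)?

vd[7] = 27

VLMAX = VLEN×LMUL/SEW = 128×1/16 = 8
vl = min(AVL, VLMAX) = min(30, 8) = 8
  i=0: sub(0x2f,0x0e) → 33
  i=1: sub(0xf9,0x2e) → 203
  i=2: sub(0xc5,0x7c) → 73
  i=3: sub(0xc4,0xda) → 65514
  i=4: sub(0xff,0x01) → 254
  i=5: sub(0xe4,0xe4) → 0
  i=6: sub(0x5e,0x60) → 65534
  i=7: sub(0x45,0x2a) → 27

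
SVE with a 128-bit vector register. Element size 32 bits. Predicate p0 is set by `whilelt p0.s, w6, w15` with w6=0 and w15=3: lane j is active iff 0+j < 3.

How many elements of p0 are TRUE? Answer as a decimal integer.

register lanes = 128/32 = 4
p0[j] = (0+j < 3); true for j=0..2 → 3 lanes set

vl = 3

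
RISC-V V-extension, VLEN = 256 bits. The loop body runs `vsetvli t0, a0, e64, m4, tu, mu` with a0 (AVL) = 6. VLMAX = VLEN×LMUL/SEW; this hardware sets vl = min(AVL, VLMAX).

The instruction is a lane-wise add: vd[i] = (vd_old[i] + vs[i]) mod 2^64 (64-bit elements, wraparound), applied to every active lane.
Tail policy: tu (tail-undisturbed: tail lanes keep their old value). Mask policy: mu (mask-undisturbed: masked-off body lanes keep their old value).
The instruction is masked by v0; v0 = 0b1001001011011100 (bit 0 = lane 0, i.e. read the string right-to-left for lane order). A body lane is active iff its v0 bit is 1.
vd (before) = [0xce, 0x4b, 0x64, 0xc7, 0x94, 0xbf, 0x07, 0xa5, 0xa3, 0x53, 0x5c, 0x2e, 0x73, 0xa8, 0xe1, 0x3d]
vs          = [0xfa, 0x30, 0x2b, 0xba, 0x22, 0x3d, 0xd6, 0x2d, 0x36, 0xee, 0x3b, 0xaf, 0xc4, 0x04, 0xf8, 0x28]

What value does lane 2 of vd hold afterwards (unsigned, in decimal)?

vd[2] = 143

VLMAX = VLEN×LMUL/SEW = 256×4/64 = 16
vl = min(AVL, VLMAX) = min(6, 16) = 6
lane  0: mask-off/keep ⇒ 0xce
lane  1: mask-off/keep ⇒ 0x4b
lane  2: add(0x64,0x2b) ⇒ 0x8f
lane  3: add(0xc7,0xba) ⇒ 0x181
lane  4: add(0x94,0x22) ⇒ 0xb6
lane  5: mask-off/keep ⇒ 0xbf
lane  6: tail/keep ⇒ 0x07
lane  7: tail/keep ⇒ 0xa5
lane  8: tail/keep ⇒ 0xa3
lane  9: tail/keep ⇒ 0x53
lane 10: tail/keep ⇒ 0x5c
lane 11: tail/keep ⇒ 0x2e
lane 12: tail/keep ⇒ 0x73
lane 13: tail/keep ⇒ 0xa8
lane 14: tail/keep ⇒ 0xe1
lane 15: tail/keep ⇒ 0x3d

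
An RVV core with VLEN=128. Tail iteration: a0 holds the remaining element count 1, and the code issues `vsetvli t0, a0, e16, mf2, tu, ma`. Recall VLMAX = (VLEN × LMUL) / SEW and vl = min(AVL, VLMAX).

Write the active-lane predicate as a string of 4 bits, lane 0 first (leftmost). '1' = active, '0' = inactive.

predicate = 1000

VLMAX = (128 × 1/2) / 16 = 4 lanes
AVL=1 ≤ VLMAX=4, so vl = 1
bits (lane 0 leftmost): 1000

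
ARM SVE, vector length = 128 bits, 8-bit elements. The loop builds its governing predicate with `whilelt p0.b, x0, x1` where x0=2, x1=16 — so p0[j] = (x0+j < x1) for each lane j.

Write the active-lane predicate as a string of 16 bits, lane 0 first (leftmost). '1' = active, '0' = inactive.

register lanes = 128/8 = 16
p0[j] = (2+j < 16); true for j=0..13 → 14 lanes set
bits (lane 0 leftmost): 1111111111111100

predicate = 1111111111111100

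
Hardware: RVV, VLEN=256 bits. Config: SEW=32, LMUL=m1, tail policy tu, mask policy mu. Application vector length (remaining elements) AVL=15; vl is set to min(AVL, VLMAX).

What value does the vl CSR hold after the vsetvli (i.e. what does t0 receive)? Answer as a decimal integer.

vl = 8

lanes per group: 256·1/32 = 8
vl = min(AVL, VLMAX) = min(15, 8) = 8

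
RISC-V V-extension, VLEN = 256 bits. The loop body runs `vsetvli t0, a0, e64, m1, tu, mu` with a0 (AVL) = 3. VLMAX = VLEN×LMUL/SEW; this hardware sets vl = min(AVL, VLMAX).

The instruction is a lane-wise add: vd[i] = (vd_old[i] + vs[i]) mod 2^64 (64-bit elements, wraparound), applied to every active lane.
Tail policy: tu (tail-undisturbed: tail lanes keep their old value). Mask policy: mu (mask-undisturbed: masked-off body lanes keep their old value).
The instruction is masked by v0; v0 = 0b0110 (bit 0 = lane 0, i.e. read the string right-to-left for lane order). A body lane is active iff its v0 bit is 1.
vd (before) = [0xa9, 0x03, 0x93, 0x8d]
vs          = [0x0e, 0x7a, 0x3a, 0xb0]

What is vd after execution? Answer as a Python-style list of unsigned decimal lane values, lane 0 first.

lanes per group: 256·1/64 = 4
AVL=3 ≤ VLMAX=4, so vl = 3
vd[0] mask-off/keep -> 0xa9
vd[1] add(0x03,0x7a) -> 0x7d
vd[2] add(0x93,0x3a) -> 0xcd
vd[3] tail/keep -> 0x8d

vd = [169, 125, 205, 141]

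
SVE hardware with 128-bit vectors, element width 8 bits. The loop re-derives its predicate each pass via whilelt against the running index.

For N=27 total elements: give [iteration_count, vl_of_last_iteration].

[iterations, last_vl] = [2, 11]

register lanes = 128/8 = 16
27 elements at 16/iter → 2 passes, remainder 11 on the last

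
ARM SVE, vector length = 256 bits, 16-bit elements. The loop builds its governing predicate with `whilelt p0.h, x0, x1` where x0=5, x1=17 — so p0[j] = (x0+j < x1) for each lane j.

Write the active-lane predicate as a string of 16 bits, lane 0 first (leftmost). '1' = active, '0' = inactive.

256-bit reg / 16-bit elem → 16 lanes
whilelt: lane j active iff 5+j < 17 → j < 12 → 12 active
bits (lane 0 leftmost): 1111111111110000

predicate = 1111111111110000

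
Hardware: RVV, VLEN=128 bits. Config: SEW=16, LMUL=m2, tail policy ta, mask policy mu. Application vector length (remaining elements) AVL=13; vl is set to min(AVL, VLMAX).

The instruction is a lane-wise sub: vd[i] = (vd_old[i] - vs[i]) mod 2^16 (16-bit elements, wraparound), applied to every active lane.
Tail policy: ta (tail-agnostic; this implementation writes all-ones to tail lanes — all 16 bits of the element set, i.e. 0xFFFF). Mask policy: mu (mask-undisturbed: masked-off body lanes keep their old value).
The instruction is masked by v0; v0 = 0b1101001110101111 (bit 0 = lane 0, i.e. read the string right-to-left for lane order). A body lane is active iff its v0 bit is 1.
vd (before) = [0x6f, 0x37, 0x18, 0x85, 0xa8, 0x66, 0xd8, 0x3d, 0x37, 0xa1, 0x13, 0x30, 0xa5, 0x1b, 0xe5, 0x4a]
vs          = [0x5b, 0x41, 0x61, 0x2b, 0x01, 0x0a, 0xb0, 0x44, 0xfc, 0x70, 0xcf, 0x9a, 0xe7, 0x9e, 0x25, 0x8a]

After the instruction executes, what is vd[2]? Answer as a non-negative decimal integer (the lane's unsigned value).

vd[2] = 65463

VLMAX = VLEN×LMUL/SEW = 128×2/16 = 16
AVL=13 ≤ VLMAX=16, so vl = 13
[0] sub(0x6f,0x5b) = 0x14
[1] sub(0x37,0x41) = 0xfff6
[2] sub(0x18,0x61) = 0xffb7
[3] sub(0x85,0x2b) = 0x5a
[4] mask-off/keep = 0xa8
[5] sub(0x66,0x0a) = 0x5c
[6] mask-off/keep = 0xd8
[7] sub(0x3d,0x44) = 0xfff9
[8] sub(0x37,0xfc) = 0xff3b
[9] sub(0xa1,0x70) = 0x31
[10] mask-off/keep = 0x13
[11] mask-off/keep = 0x30
[12] sub(0xa5,0xe7) = 0xffbe
[13] tail/ones = 0xffff
[14] tail/ones = 0xffff
[15] tail/ones = 0xffff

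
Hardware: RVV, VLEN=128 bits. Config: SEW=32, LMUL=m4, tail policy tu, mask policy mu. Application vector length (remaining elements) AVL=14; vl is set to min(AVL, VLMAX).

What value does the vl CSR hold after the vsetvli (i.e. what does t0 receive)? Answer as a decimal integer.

lanes per group: 128·4/32 = 16
AVL=14 ≤ VLMAX=16, so vl = 14

vl = 14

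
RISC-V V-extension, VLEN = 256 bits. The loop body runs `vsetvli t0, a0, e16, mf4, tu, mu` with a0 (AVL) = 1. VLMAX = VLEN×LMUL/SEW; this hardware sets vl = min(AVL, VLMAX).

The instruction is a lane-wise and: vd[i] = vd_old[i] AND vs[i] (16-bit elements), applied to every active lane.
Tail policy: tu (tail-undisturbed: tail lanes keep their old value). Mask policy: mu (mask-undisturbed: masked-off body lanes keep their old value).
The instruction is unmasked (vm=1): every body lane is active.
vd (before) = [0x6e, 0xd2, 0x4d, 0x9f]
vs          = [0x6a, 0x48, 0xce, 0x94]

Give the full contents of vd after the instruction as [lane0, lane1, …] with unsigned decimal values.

lanes per group: 256·1/4/16 = 4
AVL=1 ≤ VLMAX=4, so vl = 1
lane  0: and(0x6e,0x6a) ⇒ 0x6a
lane  1: tail/keep ⇒ 0xd2
lane  2: tail/keep ⇒ 0x4d
lane  3: tail/keep ⇒ 0x9f

vd = [106, 210, 77, 159]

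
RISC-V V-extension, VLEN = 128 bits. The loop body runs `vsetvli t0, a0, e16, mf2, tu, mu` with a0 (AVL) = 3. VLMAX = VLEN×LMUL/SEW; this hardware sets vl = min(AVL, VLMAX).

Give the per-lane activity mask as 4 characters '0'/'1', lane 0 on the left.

lanes per group: 128·1/2/16 = 4
vl ← min(3, 4) = 3
bits (lane 0 leftmost): 1110

predicate = 1110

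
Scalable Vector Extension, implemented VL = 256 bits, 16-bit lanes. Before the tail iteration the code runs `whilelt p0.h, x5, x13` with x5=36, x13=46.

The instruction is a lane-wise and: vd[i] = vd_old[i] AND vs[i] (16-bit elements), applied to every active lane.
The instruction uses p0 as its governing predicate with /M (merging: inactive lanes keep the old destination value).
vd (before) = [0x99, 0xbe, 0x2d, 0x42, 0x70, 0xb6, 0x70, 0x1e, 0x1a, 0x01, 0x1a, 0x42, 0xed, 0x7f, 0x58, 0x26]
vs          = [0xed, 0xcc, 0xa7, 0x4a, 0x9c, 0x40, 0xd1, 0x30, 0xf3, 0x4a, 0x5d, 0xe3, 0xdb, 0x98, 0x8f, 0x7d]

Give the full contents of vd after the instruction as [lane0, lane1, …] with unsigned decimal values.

vd = [137, 140, 37, 66, 16, 0, 80, 16, 18, 0, 26, 66, 237, 127, 88, 38]

lane count: 256 div 16 = 16
whilelt: lane j active iff 36+j < 46 → j < 10 → 10 active
vd[0] and(0x99,0xed) -> 0x89
vd[1] and(0xbe,0xcc) -> 0x8c
vd[2] and(0x2d,0xa7) -> 0x25
vd[3] and(0x42,0x4a) -> 0x42
vd[4] and(0x70,0x9c) -> 0x10
vd[5] and(0xb6,0x40) -> 0x00
vd[6] and(0x70,0xd1) -> 0x50
vd[7] and(0x1e,0x30) -> 0x10
vd[8] and(0x1a,0xf3) -> 0x12
vd[9] and(0x01,0x4a) -> 0x00
vd[10] tail/keep -> 0x1a
vd[11] tail/keep -> 0x42
vd[12] tail/keep -> 0xed
vd[13] tail/keep -> 0x7f
vd[14] tail/keep -> 0x58
vd[15] tail/keep -> 0x26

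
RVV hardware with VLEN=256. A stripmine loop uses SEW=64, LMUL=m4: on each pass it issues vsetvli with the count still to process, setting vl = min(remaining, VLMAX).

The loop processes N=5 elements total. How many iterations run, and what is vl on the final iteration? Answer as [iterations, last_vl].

VLMAX = (256 × 4) / 64 = 16 lanes
5 elements at 16/iter → 1 passes, remainder 5 on the last

[iterations, last_vl] = [1, 5]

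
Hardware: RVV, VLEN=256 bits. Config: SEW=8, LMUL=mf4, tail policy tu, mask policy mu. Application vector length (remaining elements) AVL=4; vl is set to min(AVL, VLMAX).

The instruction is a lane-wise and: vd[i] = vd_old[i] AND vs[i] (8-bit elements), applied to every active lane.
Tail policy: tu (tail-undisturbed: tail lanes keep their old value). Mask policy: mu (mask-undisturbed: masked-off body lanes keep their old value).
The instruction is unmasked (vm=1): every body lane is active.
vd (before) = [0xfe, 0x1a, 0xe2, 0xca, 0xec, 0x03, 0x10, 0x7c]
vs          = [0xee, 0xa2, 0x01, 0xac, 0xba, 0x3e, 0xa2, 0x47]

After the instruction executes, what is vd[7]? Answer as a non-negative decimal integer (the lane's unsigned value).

vd[7] = 124

VLMAX = (256 × 1/4) / 8 = 8 lanes
AVL=4 ≤ VLMAX=8, so vl = 4
[0] and(0xfe,0xee) = 0xee
[1] and(0x1a,0xa2) = 0x02
[2] and(0xe2,0x01) = 0x00
[3] and(0xca,0xac) = 0x88
[4] tail/keep = 0xec
[5] tail/keep = 0x03
[6] tail/keep = 0x10
[7] tail/keep = 0x7c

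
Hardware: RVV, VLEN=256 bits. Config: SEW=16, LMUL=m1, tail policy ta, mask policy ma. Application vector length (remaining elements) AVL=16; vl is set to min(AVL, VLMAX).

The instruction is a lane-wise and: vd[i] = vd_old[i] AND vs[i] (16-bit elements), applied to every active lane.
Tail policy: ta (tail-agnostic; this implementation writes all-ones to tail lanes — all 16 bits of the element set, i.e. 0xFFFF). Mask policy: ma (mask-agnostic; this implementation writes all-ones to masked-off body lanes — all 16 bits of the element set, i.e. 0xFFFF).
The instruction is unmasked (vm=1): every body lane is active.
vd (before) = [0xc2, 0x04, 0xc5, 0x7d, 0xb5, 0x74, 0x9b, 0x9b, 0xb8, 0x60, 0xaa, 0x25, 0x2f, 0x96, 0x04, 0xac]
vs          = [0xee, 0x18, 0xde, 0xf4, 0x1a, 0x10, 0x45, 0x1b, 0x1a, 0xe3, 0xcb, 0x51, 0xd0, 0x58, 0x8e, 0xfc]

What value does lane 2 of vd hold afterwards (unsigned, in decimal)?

vd[2] = 196

lanes per group: 256·1/16 = 16
vl ← min(16, 16) = 16
  i=0: and(0xc2,0xee) → 194
  i=1: and(0x04,0x18) → 0
  i=2: and(0xc5,0xde) → 196
  i=3: and(0x7d,0xf4) → 116
  i=4: and(0xb5,0x1a) → 16
  i=5: and(0x74,0x10) → 16
  i=6: and(0x9b,0x45) → 1
  i=7: and(0x9b,0x1b) → 27
  i=8: and(0xb8,0x1a) → 24
  i=9: and(0x60,0xe3) → 96
  i=10: and(0xaa,0xcb) → 138
  i=11: and(0x25,0x51) → 1
  i=12: and(0x2f,0xd0) → 0
  i=13: and(0x96,0x58) → 16
  i=14: and(0x04,0x8e) → 4
  i=15: and(0xac,0xfc) → 172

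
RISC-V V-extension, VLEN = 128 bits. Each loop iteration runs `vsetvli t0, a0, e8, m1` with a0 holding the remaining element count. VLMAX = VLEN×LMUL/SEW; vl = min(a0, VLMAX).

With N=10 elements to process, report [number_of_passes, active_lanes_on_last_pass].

[iterations, last_vl] = [1, 10]

VLMAX = VLEN×LMUL/SEW = 128×1/8 = 16
10 elements at 16/iter → 1 passes, remainder 10 on the last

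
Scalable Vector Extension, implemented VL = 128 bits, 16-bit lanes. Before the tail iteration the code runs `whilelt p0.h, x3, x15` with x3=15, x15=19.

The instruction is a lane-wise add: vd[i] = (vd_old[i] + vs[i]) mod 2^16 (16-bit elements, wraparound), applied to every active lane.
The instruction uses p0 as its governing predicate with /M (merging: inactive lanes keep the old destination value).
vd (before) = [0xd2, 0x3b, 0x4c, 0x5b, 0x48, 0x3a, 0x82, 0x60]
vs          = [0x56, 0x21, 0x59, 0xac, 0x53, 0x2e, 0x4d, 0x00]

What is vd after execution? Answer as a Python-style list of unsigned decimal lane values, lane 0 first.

128-bit reg / 16-bit elem → 8 lanes
p0[j] = (15+j < 19); true for j=0..3 → 4 lanes set
  i=0: add(0xd2,0x56) → 296
  i=1: add(0x3b,0x21) → 92
  i=2: add(0x4c,0x59) → 165
  i=3: add(0x5b,0xac) → 263
  i=4: tail/keep → 72
  i=5: tail/keep → 58
  i=6: tail/keep → 130
  i=7: tail/keep → 96

vd = [296, 92, 165, 263, 72, 58, 130, 96]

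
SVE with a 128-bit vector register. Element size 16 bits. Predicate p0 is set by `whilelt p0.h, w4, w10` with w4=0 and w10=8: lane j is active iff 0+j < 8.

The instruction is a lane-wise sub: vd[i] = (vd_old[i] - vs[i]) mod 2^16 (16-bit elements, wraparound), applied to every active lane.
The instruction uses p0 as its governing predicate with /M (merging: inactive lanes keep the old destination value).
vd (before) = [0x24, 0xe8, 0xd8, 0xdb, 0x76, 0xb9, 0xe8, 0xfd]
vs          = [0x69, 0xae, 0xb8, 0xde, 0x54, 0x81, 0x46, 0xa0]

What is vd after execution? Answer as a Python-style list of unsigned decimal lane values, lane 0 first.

128-bit reg / 16-bit elem → 8 lanes
active while 0+j < 8, i.e. j ∈ [0,8) capped at 8 ⇒ 8
  i=0: sub(0x24,0x69) → 65467
  i=1: sub(0xe8,0xae) → 58
  i=2: sub(0xd8,0xb8) → 32
  i=3: sub(0xdb,0xde) → 65533
  i=4: sub(0x76,0x54) → 34
  i=5: sub(0xb9,0x81) → 56
  i=6: sub(0xe8,0x46) → 162
  i=7: sub(0xfd,0xa0) → 93

vd = [65467, 58, 32, 65533, 34, 56, 162, 93]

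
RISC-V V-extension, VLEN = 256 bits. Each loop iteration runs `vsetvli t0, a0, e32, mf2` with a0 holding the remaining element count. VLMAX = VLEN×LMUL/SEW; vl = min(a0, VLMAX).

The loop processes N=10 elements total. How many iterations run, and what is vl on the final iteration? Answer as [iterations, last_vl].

VLMAX = (256 × 1/2) / 32 = 4 lanes
iterations = ceil(10/4) = 3; final-pass vl = 2

[iterations, last_vl] = [3, 2]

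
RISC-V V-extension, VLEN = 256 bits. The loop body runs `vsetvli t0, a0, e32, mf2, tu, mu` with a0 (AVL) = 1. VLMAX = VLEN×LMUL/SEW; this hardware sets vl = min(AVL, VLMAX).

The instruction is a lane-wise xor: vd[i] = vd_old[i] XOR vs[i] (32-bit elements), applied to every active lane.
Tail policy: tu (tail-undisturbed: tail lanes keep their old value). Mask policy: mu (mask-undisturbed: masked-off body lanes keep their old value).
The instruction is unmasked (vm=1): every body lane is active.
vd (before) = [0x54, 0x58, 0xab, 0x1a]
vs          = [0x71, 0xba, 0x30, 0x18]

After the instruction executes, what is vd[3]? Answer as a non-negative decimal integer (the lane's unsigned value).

vd[3] = 26

VLMAX = (256 × 1/2) / 32 = 4 lanes
vl ← min(1, 4) = 1
  i=0: xor(0x54,0x71) → 37
  i=1: tail/keep → 88
  i=2: tail/keep → 171
  i=3: tail/keep → 26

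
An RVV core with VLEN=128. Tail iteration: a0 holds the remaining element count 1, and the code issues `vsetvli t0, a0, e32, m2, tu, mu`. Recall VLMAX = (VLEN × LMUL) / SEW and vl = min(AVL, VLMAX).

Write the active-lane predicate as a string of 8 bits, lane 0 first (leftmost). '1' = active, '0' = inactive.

lanes per group: 128·2/32 = 8
AVL=1 ≤ VLMAX=8, so vl = 1
bits (lane 0 leftmost): 10000000

predicate = 10000000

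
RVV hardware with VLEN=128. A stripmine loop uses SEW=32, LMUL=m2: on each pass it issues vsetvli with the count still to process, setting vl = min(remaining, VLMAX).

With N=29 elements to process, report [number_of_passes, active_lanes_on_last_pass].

VLMAX = (128 × 2) / 32 = 8 lanes
29 elements at 8/iter → 4 passes, remainder 5 on the last

[iterations, last_vl] = [4, 5]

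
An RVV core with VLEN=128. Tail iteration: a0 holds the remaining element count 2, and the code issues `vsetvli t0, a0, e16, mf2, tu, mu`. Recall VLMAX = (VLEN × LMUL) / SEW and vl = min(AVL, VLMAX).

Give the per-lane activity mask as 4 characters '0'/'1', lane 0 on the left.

predicate = 1100

VLMAX = (128 × 1/2) / 16 = 4 lanes
vl ← min(2, 4) = 2
bits (lane 0 leftmost): 1100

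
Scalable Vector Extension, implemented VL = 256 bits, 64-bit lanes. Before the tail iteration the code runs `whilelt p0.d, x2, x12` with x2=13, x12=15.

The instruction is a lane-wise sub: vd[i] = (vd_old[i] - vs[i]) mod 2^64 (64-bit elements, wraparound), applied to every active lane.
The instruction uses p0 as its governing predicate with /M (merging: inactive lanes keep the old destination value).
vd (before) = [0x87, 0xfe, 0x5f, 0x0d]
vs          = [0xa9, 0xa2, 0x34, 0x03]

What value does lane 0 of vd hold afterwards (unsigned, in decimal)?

lane count: 256 div 64 = 4
p0[j] = (13+j < 15); true for j=0..1 → 2 lanes set
  i=0: sub(0x87,0xa9) → 18446744073709551582
  i=1: sub(0xfe,0xa2) → 92
  i=2: tail/keep → 95
  i=3: tail/keep → 13

vd[0] = 18446744073709551582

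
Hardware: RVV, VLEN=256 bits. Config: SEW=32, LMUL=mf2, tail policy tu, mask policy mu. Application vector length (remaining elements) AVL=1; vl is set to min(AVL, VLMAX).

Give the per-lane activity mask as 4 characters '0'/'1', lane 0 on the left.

predicate = 1000

VLMAX = VLEN×LMUL/SEW = 256×1/2/32 = 4
vl = min(AVL, VLMAX) = min(1, 4) = 1
bits (lane 0 leftmost): 1000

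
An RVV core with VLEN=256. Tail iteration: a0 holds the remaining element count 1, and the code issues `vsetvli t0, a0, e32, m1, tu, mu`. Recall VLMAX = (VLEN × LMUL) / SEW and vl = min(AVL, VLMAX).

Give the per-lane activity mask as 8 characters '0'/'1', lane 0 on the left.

VLMAX = (256 × 1) / 32 = 8 lanes
vl = min(AVL, VLMAX) = min(1, 8) = 1
bits (lane 0 leftmost): 10000000

predicate = 10000000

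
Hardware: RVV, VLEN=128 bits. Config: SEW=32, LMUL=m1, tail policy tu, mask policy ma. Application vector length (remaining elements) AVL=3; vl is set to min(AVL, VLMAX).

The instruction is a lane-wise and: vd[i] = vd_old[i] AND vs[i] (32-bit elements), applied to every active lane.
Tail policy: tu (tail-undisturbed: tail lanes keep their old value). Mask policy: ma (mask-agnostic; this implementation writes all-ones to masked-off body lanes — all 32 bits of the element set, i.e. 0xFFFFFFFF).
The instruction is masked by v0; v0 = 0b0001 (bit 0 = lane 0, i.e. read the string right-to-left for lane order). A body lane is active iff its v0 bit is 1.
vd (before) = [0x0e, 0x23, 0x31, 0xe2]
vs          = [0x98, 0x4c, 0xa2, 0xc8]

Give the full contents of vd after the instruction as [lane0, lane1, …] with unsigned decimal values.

lanes per group: 128·1/32 = 4
vl ← min(3, 4) = 3
[0] and(0x0e,0x98) = 0x08
[1] mask-off/ones = 0xffffffff
[2] mask-off/ones = 0xffffffff
[3] tail/keep = 0xe2

vd = [8, 4294967295, 4294967295, 226]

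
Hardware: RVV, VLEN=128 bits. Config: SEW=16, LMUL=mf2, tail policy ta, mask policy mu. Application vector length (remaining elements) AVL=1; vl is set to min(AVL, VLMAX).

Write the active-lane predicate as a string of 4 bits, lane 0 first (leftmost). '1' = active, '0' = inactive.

predicate = 1000

lanes per group: 128·1/2/16 = 4
vl ← min(1, 4) = 1
bits (lane 0 leftmost): 1000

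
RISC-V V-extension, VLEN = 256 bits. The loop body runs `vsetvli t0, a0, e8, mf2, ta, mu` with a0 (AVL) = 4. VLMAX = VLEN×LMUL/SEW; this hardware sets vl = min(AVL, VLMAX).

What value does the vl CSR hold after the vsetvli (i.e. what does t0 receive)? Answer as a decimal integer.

vl = 4

VLMAX = (256 × 1/2) / 8 = 16 lanes
AVL=4 ≤ VLMAX=16, so vl = 4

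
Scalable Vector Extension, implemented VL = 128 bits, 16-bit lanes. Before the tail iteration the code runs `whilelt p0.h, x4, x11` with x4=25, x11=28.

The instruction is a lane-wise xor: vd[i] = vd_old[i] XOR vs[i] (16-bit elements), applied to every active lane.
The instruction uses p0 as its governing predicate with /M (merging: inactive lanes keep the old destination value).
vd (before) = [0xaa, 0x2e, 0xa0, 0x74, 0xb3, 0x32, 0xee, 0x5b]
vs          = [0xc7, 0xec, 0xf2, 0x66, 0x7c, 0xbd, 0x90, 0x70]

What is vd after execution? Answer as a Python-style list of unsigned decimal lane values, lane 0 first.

128-bit reg / 16-bit elem → 8 lanes
p0[j] = (25+j < 28); true for j=0..2 → 3 lanes set
  i=0: xor(0xaa,0xc7) → 109
  i=1: xor(0x2e,0xec) → 194
  i=2: xor(0xa0,0xf2) → 82
  i=3: tail/keep → 116
  i=4: tail/keep → 179
  i=5: tail/keep → 50
  i=6: tail/keep → 238
  i=7: tail/keep → 91

vd = [109, 194, 82, 116, 179, 50, 238, 91]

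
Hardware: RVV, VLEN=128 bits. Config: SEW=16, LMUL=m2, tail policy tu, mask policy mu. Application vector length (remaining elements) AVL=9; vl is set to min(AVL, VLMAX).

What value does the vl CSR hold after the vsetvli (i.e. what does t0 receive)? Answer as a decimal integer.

vl = 9

lanes per group: 128·2/16 = 16
vl ← min(9, 16) = 9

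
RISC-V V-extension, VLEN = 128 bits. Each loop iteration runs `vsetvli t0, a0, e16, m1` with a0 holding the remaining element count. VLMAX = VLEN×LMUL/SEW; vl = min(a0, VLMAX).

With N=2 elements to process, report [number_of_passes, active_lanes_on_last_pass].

VLMAX = VLEN×LMUL/SEW = 128×1/16 = 8
2 elements at 8/iter → 1 passes, remainder 2 on the last

[iterations, last_vl] = [1, 2]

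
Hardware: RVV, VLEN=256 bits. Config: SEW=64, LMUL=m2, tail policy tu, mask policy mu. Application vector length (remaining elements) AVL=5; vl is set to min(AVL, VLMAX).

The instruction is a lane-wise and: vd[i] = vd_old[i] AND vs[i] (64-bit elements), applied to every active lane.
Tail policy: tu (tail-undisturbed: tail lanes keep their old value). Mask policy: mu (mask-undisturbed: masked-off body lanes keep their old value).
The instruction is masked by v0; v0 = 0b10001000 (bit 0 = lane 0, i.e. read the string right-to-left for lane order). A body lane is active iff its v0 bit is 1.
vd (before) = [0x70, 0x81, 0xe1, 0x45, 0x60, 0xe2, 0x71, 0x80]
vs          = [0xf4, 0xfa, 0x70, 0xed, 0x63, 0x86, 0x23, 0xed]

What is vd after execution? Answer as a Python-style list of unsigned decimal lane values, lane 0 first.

VLMAX = (256 × 2) / 64 = 8 lanes
vl ← min(5, 8) = 5
  i=0: mask-off/keep → 112
  i=1: mask-off/keep → 129
  i=2: mask-off/keep → 225
  i=3: and(0x45,0xed) → 69
  i=4: mask-off/keep → 96
  i=5: tail/keep → 226
  i=6: tail/keep → 113
  i=7: tail/keep → 128

vd = [112, 129, 225, 69, 96, 226, 113, 128]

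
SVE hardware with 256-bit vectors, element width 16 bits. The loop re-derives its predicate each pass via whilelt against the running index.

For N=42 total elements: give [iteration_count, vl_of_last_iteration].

[iterations, last_vl] = [3, 10]

lane count: 256 div 16 = 16
42 elements at 16/iter → 3 passes, remainder 10 on the last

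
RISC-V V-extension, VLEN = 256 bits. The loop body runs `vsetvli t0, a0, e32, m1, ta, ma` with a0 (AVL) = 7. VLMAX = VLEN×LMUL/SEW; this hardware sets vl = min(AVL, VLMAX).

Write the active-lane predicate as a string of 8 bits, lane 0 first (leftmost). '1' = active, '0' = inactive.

predicate = 11111110

VLMAX = (256 × 1) / 32 = 8 lanes
vl = min(AVL, VLMAX) = min(7, 8) = 7
bits (lane 0 leftmost): 11111110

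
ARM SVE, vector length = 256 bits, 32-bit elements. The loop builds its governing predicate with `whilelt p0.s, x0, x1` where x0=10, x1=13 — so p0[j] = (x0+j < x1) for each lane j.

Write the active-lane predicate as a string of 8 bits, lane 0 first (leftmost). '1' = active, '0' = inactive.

predicate = 11100000

256-bit reg / 32-bit elem → 8 lanes
whilelt: lane j active iff 10+j < 13 → j < 3 → 3 active
bits (lane 0 leftmost): 11100000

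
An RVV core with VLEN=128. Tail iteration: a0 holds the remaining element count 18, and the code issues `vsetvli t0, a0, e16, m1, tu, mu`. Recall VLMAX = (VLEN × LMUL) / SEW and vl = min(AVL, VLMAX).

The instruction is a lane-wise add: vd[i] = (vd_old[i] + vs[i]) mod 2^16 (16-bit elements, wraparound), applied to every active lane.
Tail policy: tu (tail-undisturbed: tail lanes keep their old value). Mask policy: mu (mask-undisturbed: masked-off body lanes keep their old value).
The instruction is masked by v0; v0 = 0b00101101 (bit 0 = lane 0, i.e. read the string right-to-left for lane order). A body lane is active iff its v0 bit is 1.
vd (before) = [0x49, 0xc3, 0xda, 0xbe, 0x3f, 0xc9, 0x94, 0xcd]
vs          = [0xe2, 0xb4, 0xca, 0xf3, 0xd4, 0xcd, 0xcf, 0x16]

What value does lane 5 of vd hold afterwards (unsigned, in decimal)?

VLMAX = (128 × 1) / 16 = 8 lanes
AVL=18 > VLMAX=8, so vl = 8
[0] add(0x49,0xe2) = 0x12b
[1] mask-off/keep = 0xc3
[2] add(0xda,0xca) = 0x1a4
[3] add(0xbe,0xf3) = 0x1b1
[4] mask-off/keep = 0x3f
[5] add(0xc9,0xcd) = 0x196
[6] mask-off/keep = 0x94
[7] mask-off/keep = 0xcd

vd[5] = 406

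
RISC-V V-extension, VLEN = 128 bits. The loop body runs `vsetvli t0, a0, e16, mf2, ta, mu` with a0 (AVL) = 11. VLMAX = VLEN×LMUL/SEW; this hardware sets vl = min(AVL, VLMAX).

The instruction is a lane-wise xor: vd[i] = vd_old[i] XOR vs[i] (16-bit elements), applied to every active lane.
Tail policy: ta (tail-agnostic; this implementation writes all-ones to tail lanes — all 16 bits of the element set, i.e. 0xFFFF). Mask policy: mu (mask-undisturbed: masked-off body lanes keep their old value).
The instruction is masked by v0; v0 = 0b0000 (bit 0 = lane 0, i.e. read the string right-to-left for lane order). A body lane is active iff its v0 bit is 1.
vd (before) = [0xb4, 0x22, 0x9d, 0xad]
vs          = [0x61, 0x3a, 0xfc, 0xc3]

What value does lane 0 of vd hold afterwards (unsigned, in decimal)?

VLMAX = VLEN×LMUL/SEW = 128×1/2/16 = 4
AVL=11 > VLMAX=4, so vl = 4
lane  0: mask-off/keep ⇒ 0xb4
lane  1: mask-off/keep ⇒ 0x22
lane  2: mask-off/keep ⇒ 0x9d
lane  3: mask-off/keep ⇒ 0xad

vd[0] = 180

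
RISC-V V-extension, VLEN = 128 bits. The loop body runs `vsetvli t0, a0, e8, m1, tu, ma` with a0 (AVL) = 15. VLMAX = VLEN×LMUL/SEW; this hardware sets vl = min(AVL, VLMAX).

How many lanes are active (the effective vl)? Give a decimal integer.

VLMAX = (128 × 1) / 8 = 16 lanes
vl ← min(15, 16) = 15

vl = 15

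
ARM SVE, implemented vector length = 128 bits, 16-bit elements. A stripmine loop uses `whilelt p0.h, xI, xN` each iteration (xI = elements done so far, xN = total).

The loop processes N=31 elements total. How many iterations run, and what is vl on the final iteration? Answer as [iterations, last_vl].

[iterations, last_vl] = [4, 7]

register lanes = 128/16 = 8
31 elements at 8/iter → 4 passes, remainder 7 on the last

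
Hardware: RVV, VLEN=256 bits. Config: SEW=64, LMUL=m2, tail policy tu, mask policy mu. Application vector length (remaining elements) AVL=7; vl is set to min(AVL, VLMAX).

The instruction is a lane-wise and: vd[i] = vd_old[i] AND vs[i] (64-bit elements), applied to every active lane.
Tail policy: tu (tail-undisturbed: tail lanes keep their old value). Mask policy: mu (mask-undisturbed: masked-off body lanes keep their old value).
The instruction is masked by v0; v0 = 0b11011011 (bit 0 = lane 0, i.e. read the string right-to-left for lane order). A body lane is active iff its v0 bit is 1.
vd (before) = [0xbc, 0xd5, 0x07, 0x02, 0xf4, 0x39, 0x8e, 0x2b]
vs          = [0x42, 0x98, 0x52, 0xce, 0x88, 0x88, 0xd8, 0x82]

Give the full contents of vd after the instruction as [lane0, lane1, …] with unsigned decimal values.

VLMAX = (256 × 2) / 64 = 8 lanes
vl ← min(7, 8) = 7
vd[0] and(0xbc,0x42) -> 0x00
vd[1] and(0xd5,0x98) -> 0x90
vd[2] mask-off/keep -> 0x07
vd[3] and(0x02,0xce) -> 0x02
vd[4] and(0xf4,0x88) -> 0x80
vd[5] mask-off/keep -> 0x39
vd[6] and(0x8e,0xd8) -> 0x88
vd[7] tail/keep -> 0x2b

vd = [0, 144, 7, 2, 128, 57, 136, 43]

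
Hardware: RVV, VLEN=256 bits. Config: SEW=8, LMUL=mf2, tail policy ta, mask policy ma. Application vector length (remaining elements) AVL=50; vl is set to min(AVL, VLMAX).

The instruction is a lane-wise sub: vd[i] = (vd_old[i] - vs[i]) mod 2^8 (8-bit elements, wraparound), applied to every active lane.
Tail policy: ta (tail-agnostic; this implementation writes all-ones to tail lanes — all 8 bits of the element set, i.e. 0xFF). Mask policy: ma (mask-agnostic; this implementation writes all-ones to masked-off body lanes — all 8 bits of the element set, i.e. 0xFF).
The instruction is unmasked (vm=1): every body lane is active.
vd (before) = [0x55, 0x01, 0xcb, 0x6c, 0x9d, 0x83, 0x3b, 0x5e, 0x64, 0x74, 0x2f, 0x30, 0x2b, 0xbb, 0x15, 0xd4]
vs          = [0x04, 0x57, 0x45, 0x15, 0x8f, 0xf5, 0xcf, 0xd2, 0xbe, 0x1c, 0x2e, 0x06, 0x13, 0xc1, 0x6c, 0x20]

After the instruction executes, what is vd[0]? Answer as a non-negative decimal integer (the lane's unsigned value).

VLMAX = (256 × 1/2) / 8 = 16 lanes
vl = min(AVL, VLMAX) = min(50, 16) = 16
lane  0: sub(0x55,0x04) ⇒ 0x51
lane  1: sub(0x01,0x57) ⇒ 0xaa
lane  2: sub(0xcb,0x45) ⇒ 0x86
lane  3: sub(0x6c,0x15) ⇒ 0x57
lane  4: sub(0x9d,0x8f) ⇒ 0x0e
lane  5: sub(0x83,0xf5) ⇒ 0x8e
lane  6: sub(0x3b,0xcf) ⇒ 0x6c
lane  7: sub(0x5e,0xd2) ⇒ 0x8c
lane  8: sub(0x64,0xbe) ⇒ 0xa6
lane  9: sub(0x74,0x1c) ⇒ 0x58
lane 10: sub(0x2f,0x2e) ⇒ 0x01
lane 11: sub(0x30,0x06) ⇒ 0x2a
lane 12: sub(0x2b,0x13) ⇒ 0x18
lane 13: sub(0xbb,0xc1) ⇒ 0xfa
lane 14: sub(0x15,0x6c) ⇒ 0xa9
lane 15: sub(0xd4,0x20) ⇒ 0xb4

vd[0] = 81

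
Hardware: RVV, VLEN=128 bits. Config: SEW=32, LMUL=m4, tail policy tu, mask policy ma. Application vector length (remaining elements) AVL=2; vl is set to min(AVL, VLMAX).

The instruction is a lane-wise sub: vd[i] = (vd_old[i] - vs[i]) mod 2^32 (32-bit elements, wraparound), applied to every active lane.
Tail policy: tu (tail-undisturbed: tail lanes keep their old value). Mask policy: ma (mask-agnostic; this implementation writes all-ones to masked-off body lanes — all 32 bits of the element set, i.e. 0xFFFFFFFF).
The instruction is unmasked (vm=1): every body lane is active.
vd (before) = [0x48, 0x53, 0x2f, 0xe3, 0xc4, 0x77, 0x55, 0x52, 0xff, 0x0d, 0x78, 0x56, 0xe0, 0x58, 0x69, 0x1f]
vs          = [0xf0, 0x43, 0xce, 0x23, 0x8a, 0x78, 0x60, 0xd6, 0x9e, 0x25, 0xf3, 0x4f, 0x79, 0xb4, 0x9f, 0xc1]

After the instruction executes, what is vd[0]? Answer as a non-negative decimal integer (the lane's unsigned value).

vd[0] = 4294967128

VLMAX = (128 × 4) / 32 = 16 lanes
vl = min(AVL, VLMAX) = min(2, 16) = 2
lane  0: sub(0x48,0xf0) ⇒ 0xffffff58
lane  1: sub(0x53,0x43) ⇒ 0x10
lane  2: tail/keep ⇒ 0x2f
lane  3: tail/keep ⇒ 0xe3
lane  4: tail/keep ⇒ 0xc4
lane  5: tail/keep ⇒ 0x77
lane  6: tail/keep ⇒ 0x55
lane  7: tail/keep ⇒ 0x52
lane  8: tail/keep ⇒ 0xff
lane  9: tail/keep ⇒ 0x0d
lane 10: tail/keep ⇒ 0x78
lane 11: tail/keep ⇒ 0x56
lane 12: tail/keep ⇒ 0xe0
lane 13: tail/keep ⇒ 0x58
lane 14: tail/keep ⇒ 0x69
lane 15: tail/keep ⇒ 0x1f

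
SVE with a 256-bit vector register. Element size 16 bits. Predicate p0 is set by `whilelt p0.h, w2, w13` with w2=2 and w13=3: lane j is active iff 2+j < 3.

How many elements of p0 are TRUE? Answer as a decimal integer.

vl = 1

register lanes = 256/16 = 16
whilelt: lane j active iff 2+j < 3 → j < 1 → 1 active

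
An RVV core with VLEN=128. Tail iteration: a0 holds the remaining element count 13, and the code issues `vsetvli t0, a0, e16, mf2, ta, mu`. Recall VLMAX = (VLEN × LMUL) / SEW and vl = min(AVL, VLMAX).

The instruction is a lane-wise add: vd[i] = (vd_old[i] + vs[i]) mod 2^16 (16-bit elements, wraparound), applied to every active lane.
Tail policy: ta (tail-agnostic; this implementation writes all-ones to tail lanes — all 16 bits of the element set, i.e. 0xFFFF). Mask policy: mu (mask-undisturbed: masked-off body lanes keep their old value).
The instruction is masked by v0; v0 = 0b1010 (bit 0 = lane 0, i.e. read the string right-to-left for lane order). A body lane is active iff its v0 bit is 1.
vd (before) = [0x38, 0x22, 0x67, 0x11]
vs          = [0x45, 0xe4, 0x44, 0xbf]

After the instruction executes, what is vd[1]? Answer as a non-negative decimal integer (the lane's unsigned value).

VLMAX = VLEN×LMUL/SEW = 128×1/2/16 = 4
vl ← min(13, 4) = 4
[0] mask-off/keep = 0x38
[1] add(0x22,0xe4) = 0x106
[2] mask-off/keep = 0x67
[3] add(0x11,0xbf) = 0xd0

vd[1] = 262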